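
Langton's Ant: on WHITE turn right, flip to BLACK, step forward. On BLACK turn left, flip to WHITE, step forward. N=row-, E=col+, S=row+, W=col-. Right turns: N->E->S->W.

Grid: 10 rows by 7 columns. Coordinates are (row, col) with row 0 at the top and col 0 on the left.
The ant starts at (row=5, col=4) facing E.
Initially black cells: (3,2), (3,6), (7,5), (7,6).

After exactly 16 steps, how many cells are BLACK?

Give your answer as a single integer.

Answer: 12

Derivation:
Step 1: on WHITE (5,4): turn R to S, flip to black, move to (6,4). |black|=5
Step 2: on WHITE (6,4): turn R to W, flip to black, move to (6,3). |black|=6
Step 3: on WHITE (6,3): turn R to N, flip to black, move to (5,3). |black|=7
Step 4: on WHITE (5,3): turn R to E, flip to black, move to (5,4). |black|=8
Step 5: on BLACK (5,4): turn L to N, flip to white, move to (4,4). |black|=7
Step 6: on WHITE (4,4): turn R to E, flip to black, move to (4,5). |black|=8
Step 7: on WHITE (4,5): turn R to S, flip to black, move to (5,5). |black|=9
Step 8: on WHITE (5,5): turn R to W, flip to black, move to (5,4). |black|=10
Step 9: on WHITE (5,4): turn R to N, flip to black, move to (4,4). |black|=11
Step 10: on BLACK (4,4): turn L to W, flip to white, move to (4,3). |black|=10
Step 11: on WHITE (4,3): turn R to N, flip to black, move to (3,3). |black|=11
Step 12: on WHITE (3,3): turn R to E, flip to black, move to (3,4). |black|=12
Step 13: on WHITE (3,4): turn R to S, flip to black, move to (4,4). |black|=13
Step 14: on WHITE (4,4): turn R to W, flip to black, move to (4,3). |black|=14
Step 15: on BLACK (4,3): turn L to S, flip to white, move to (5,3). |black|=13
Step 16: on BLACK (5,3): turn L to E, flip to white, move to (5,4). |black|=12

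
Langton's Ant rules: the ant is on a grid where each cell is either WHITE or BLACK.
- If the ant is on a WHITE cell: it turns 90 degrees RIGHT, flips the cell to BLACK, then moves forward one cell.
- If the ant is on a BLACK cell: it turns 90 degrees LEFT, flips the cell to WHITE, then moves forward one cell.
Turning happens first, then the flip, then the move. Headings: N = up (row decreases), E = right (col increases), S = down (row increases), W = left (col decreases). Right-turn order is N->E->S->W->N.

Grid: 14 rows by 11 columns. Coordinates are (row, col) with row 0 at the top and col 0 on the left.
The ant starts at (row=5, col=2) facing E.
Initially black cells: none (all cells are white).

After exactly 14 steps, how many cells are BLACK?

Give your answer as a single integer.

Step 1: on WHITE (5,2): turn R to S, flip to black, move to (6,2). |black|=1
Step 2: on WHITE (6,2): turn R to W, flip to black, move to (6,1). |black|=2
Step 3: on WHITE (6,1): turn R to N, flip to black, move to (5,1). |black|=3
Step 4: on WHITE (5,1): turn R to E, flip to black, move to (5,2). |black|=4
Step 5: on BLACK (5,2): turn L to N, flip to white, move to (4,2). |black|=3
Step 6: on WHITE (4,2): turn R to E, flip to black, move to (4,3). |black|=4
Step 7: on WHITE (4,3): turn R to S, flip to black, move to (5,3). |black|=5
Step 8: on WHITE (5,3): turn R to W, flip to black, move to (5,2). |black|=6
Step 9: on WHITE (5,2): turn R to N, flip to black, move to (4,2). |black|=7
Step 10: on BLACK (4,2): turn L to W, flip to white, move to (4,1). |black|=6
Step 11: on WHITE (4,1): turn R to N, flip to black, move to (3,1). |black|=7
Step 12: on WHITE (3,1): turn R to E, flip to black, move to (3,2). |black|=8
Step 13: on WHITE (3,2): turn R to S, flip to black, move to (4,2). |black|=9
Step 14: on WHITE (4,2): turn R to W, flip to black, move to (4,1). |black|=10

Answer: 10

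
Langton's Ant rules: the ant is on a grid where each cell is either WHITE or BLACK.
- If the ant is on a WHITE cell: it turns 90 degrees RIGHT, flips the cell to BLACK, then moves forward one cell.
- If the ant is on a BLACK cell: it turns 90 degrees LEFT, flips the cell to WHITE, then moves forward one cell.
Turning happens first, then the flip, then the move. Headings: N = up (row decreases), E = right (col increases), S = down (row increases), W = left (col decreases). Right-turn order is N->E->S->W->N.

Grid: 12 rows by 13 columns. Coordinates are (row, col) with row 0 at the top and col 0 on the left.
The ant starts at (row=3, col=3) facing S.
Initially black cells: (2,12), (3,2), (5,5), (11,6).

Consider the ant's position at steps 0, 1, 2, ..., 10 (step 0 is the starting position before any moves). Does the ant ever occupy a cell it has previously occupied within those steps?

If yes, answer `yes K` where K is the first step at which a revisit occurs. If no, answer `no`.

Answer: yes 5

Derivation:
Step 1: on WHITE (3,3): turn R to W, flip to black, move to (3,2). |black|=5 — new cell
Step 2: on BLACK (3,2): turn L to S, flip to white, move to (4,2). |black|=4 — new cell
Step 3: on WHITE (4,2): turn R to W, flip to black, move to (4,1). |black|=5 — new cell
Step 4: on WHITE (4,1): turn R to N, flip to black, move to (3,1). |black|=6 — new cell
Step 5: on WHITE (3,1): turn R to E, flip to black, move to (3,2). |black|=7 — REVISIT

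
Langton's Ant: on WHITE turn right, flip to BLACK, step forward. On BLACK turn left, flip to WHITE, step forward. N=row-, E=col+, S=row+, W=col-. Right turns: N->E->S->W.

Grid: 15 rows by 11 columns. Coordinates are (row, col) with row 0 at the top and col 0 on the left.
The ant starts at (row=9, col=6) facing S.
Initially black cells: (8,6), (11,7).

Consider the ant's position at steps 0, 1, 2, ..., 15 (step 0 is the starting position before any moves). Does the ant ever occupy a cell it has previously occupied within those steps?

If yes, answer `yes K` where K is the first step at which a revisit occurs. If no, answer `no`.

Step 1: on WHITE (9,6): turn R to W, flip to black, move to (9,5). |black|=3 — new cell
Step 2: on WHITE (9,5): turn R to N, flip to black, move to (8,5). |black|=4 — new cell
Step 3: on WHITE (8,5): turn R to E, flip to black, move to (8,6). |black|=5 — new cell
Step 4: on BLACK (8,6): turn L to N, flip to white, move to (7,6). |black|=4 — new cell
Step 5: on WHITE (7,6): turn R to E, flip to black, move to (7,7). |black|=5 — new cell
Step 6: on WHITE (7,7): turn R to S, flip to black, move to (8,7). |black|=6 — new cell
Step 7: on WHITE (8,7): turn R to W, flip to black, move to (8,6). |black|=7 — REVISIT

Answer: yes 7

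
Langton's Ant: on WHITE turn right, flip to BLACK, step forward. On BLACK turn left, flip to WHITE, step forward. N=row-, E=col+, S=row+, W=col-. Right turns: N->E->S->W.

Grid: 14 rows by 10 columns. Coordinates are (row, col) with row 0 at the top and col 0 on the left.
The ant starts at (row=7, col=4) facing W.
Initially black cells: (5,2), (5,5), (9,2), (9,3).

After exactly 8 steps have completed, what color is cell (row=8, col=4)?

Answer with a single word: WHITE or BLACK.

Step 1: on WHITE (7,4): turn R to N, flip to black, move to (6,4). |black|=5
Step 2: on WHITE (6,4): turn R to E, flip to black, move to (6,5). |black|=6
Step 3: on WHITE (6,5): turn R to S, flip to black, move to (7,5). |black|=7
Step 4: on WHITE (7,5): turn R to W, flip to black, move to (7,4). |black|=8
Step 5: on BLACK (7,4): turn L to S, flip to white, move to (8,4). |black|=7
Step 6: on WHITE (8,4): turn R to W, flip to black, move to (8,3). |black|=8
Step 7: on WHITE (8,3): turn R to N, flip to black, move to (7,3). |black|=9
Step 8: on WHITE (7,3): turn R to E, flip to black, move to (7,4). |black|=10

Answer: BLACK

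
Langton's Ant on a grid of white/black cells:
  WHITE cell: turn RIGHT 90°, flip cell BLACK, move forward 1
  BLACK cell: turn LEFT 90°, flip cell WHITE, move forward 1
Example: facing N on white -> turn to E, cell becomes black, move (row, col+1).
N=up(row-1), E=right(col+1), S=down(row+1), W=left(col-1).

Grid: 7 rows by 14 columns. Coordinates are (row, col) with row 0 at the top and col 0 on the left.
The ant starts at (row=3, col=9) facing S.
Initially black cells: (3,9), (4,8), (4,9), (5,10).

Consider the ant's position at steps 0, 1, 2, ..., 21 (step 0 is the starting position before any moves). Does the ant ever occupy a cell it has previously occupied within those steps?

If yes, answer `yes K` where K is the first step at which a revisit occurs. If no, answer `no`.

Answer: yes 10

Derivation:
Step 1: on BLACK (3,9): turn L to E, flip to white, move to (3,10). |black|=3 — new cell
Step 2: on WHITE (3,10): turn R to S, flip to black, move to (4,10). |black|=4 — new cell
Step 3: on WHITE (4,10): turn R to W, flip to black, move to (4,9). |black|=5 — new cell
Step 4: on BLACK (4,9): turn L to S, flip to white, move to (5,9). |black|=4 — new cell
Step 5: on WHITE (5,9): turn R to W, flip to black, move to (5,8). |black|=5 — new cell
Step 6: on WHITE (5,8): turn R to N, flip to black, move to (4,8). |black|=6 — new cell
Step 7: on BLACK (4,8): turn L to W, flip to white, move to (4,7). |black|=5 — new cell
Step 8: on WHITE (4,7): turn R to N, flip to black, move to (3,7). |black|=6 — new cell
Step 9: on WHITE (3,7): turn R to E, flip to black, move to (3,8). |black|=7 — new cell
Step 10: on WHITE (3,8): turn R to S, flip to black, move to (4,8). |black|=8 — REVISIT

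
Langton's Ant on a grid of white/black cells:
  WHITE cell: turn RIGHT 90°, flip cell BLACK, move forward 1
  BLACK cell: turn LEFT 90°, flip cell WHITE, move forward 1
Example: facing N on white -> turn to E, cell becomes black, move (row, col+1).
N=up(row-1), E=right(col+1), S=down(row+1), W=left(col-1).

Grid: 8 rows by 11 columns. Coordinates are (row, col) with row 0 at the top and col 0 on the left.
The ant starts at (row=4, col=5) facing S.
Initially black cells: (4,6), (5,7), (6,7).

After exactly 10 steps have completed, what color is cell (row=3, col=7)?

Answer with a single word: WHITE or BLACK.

Answer: BLACK

Derivation:
Step 1: on WHITE (4,5): turn R to W, flip to black, move to (4,4). |black|=4
Step 2: on WHITE (4,4): turn R to N, flip to black, move to (3,4). |black|=5
Step 3: on WHITE (3,4): turn R to E, flip to black, move to (3,5). |black|=6
Step 4: on WHITE (3,5): turn R to S, flip to black, move to (4,5). |black|=7
Step 5: on BLACK (4,5): turn L to E, flip to white, move to (4,6). |black|=6
Step 6: on BLACK (4,6): turn L to N, flip to white, move to (3,6). |black|=5
Step 7: on WHITE (3,6): turn R to E, flip to black, move to (3,7). |black|=6
Step 8: on WHITE (3,7): turn R to S, flip to black, move to (4,7). |black|=7
Step 9: on WHITE (4,7): turn R to W, flip to black, move to (4,6). |black|=8
Step 10: on WHITE (4,6): turn R to N, flip to black, move to (3,6). |black|=9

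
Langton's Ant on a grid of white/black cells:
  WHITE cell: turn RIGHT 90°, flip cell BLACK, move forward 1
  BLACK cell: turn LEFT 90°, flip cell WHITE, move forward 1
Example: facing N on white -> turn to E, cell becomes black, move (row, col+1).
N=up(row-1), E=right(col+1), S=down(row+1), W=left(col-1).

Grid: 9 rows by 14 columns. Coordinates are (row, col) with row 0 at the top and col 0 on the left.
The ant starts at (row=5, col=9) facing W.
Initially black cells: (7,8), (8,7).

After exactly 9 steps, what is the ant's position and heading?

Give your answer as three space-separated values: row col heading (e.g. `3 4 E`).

Answer: 6 9 S

Derivation:
Step 1: on WHITE (5,9): turn R to N, flip to black, move to (4,9). |black|=3
Step 2: on WHITE (4,9): turn R to E, flip to black, move to (4,10). |black|=4
Step 3: on WHITE (4,10): turn R to S, flip to black, move to (5,10). |black|=5
Step 4: on WHITE (5,10): turn R to W, flip to black, move to (5,9). |black|=6
Step 5: on BLACK (5,9): turn L to S, flip to white, move to (6,9). |black|=5
Step 6: on WHITE (6,9): turn R to W, flip to black, move to (6,8). |black|=6
Step 7: on WHITE (6,8): turn R to N, flip to black, move to (5,8). |black|=7
Step 8: on WHITE (5,8): turn R to E, flip to black, move to (5,9). |black|=8
Step 9: on WHITE (5,9): turn R to S, flip to black, move to (6,9). |black|=9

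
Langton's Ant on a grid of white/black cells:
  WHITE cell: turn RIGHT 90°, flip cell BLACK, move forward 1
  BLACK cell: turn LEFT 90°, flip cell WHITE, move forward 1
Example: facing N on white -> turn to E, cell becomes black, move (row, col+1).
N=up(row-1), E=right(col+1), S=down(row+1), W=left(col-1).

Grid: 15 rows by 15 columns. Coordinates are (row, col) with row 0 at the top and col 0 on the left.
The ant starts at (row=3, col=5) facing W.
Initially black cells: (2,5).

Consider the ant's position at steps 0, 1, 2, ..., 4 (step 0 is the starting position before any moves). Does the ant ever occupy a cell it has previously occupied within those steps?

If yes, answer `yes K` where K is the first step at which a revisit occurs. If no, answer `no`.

Answer: no

Derivation:
Step 1: on WHITE (3,5): turn R to N, flip to black, move to (2,5). |black|=2 — new cell
Step 2: on BLACK (2,5): turn L to W, flip to white, move to (2,4). |black|=1 — new cell
Step 3: on WHITE (2,4): turn R to N, flip to black, move to (1,4). |black|=2 — new cell
Step 4: on WHITE (1,4): turn R to E, flip to black, move to (1,5). |black|=3 — new cell
No revisit within 4 steps.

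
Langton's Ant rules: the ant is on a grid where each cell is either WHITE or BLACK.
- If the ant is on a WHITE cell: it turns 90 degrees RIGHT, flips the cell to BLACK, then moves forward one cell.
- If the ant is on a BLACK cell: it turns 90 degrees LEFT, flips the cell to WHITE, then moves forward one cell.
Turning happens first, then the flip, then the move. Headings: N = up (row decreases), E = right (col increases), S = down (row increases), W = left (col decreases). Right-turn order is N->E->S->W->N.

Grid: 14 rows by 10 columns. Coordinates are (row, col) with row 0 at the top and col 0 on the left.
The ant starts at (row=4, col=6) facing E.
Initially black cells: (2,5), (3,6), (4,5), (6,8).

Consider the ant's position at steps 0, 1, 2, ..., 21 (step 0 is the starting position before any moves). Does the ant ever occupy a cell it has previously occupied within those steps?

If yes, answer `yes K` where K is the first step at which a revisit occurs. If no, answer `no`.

Answer: yes 7

Derivation:
Step 1: on WHITE (4,6): turn R to S, flip to black, move to (5,6). |black|=5 — new cell
Step 2: on WHITE (5,6): turn R to W, flip to black, move to (5,5). |black|=6 — new cell
Step 3: on WHITE (5,5): turn R to N, flip to black, move to (4,5). |black|=7 — new cell
Step 4: on BLACK (4,5): turn L to W, flip to white, move to (4,4). |black|=6 — new cell
Step 5: on WHITE (4,4): turn R to N, flip to black, move to (3,4). |black|=7 — new cell
Step 6: on WHITE (3,4): turn R to E, flip to black, move to (3,5). |black|=8 — new cell
Step 7: on WHITE (3,5): turn R to S, flip to black, move to (4,5). |black|=9 — REVISIT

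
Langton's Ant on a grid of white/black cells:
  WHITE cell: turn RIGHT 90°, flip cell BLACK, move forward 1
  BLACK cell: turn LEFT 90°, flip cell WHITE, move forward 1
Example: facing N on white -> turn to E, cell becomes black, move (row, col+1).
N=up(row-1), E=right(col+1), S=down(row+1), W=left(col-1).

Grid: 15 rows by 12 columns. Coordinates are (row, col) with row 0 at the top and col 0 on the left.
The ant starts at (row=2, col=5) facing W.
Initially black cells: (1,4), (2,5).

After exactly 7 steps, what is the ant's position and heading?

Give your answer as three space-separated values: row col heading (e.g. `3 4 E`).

Answer: 4 6 S

Derivation:
Step 1: on BLACK (2,5): turn L to S, flip to white, move to (3,5). |black|=1
Step 2: on WHITE (3,5): turn R to W, flip to black, move to (3,4). |black|=2
Step 3: on WHITE (3,4): turn R to N, flip to black, move to (2,4). |black|=3
Step 4: on WHITE (2,4): turn R to E, flip to black, move to (2,5). |black|=4
Step 5: on WHITE (2,5): turn R to S, flip to black, move to (3,5). |black|=5
Step 6: on BLACK (3,5): turn L to E, flip to white, move to (3,6). |black|=4
Step 7: on WHITE (3,6): turn R to S, flip to black, move to (4,6). |black|=5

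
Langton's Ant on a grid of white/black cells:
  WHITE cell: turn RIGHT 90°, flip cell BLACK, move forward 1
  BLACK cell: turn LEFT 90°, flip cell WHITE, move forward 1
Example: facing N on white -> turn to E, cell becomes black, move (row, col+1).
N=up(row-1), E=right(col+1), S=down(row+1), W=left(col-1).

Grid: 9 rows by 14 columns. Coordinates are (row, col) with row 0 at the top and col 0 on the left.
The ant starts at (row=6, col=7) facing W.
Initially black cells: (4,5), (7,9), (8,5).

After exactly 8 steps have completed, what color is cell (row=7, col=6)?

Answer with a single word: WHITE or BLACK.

Step 1: on WHITE (6,7): turn R to N, flip to black, move to (5,7). |black|=4
Step 2: on WHITE (5,7): turn R to E, flip to black, move to (5,8). |black|=5
Step 3: on WHITE (5,8): turn R to S, flip to black, move to (6,8). |black|=6
Step 4: on WHITE (6,8): turn R to W, flip to black, move to (6,7). |black|=7
Step 5: on BLACK (6,7): turn L to S, flip to white, move to (7,7). |black|=6
Step 6: on WHITE (7,7): turn R to W, flip to black, move to (7,6). |black|=7
Step 7: on WHITE (7,6): turn R to N, flip to black, move to (6,6). |black|=8
Step 8: on WHITE (6,6): turn R to E, flip to black, move to (6,7). |black|=9

Answer: BLACK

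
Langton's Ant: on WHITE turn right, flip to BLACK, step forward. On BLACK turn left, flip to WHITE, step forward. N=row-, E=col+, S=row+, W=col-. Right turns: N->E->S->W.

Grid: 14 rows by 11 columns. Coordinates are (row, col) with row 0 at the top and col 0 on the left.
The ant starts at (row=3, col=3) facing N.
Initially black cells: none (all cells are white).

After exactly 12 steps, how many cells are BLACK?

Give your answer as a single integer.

Answer: 8

Derivation:
Step 1: on WHITE (3,3): turn R to E, flip to black, move to (3,4). |black|=1
Step 2: on WHITE (3,4): turn R to S, flip to black, move to (4,4). |black|=2
Step 3: on WHITE (4,4): turn R to W, flip to black, move to (4,3). |black|=3
Step 4: on WHITE (4,3): turn R to N, flip to black, move to (3,3). |black|=4
Step 5: on BLACK (3,3): turn L to W, flip to white, move to (3,2). |black|=3
Step 6: on WHITE (3,2): turn R to N, flip to black, move to (2,2). |black|=4
Step 7: on WHITE (2,2): turn R to E, flip to black, move to (2,3). |black|=5
Step 8: on WHITE (2,3): turn R to S, flip to black, move to (3,3). |black|=6
Step 9: on WHITE (3,3): turn R to W, flip to black, move to (3,2). |black|=7
Step 10: on BLACK (3,2): turn L to S, flip to white, move to (4,2). |black|=6
Step 11: on WHITE (4,2): turn R to W, flip to black, move to (4,1). |black|=7
Step 12: on WHITE (4,1): turn R to N, flip to black, move to (3,1). |black|=8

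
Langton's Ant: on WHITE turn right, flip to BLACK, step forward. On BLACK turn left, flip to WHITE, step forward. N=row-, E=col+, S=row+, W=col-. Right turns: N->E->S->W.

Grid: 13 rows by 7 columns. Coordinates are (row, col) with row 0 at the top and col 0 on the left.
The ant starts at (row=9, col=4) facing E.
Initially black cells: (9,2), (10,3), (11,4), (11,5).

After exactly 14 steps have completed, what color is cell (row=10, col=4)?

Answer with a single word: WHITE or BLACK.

Step 1: on WHITE (9,4): turn R to S, flip to black, move to (10,4). |black|=5
Step 2: on WHITE (10,4): turn R to W, flip to black, move to (10,3). |black|=6
Step 3: on BLACK (10,3): turn L to S, flip to white, move to (11,3). |black|=5
Step 4: on WHITE (11,3): turn R to W, flip to black, move to (11,2). |black|=6
Step 5: on WHITE (11,2): turn R to N, flip to black, move to (10,2). |black|=7
Step 6: on WHITE (10,2): turn R to E, flip to black, move to (10,3). |black|=8
Step 7: on WHITE (10,3): turn R to S, flip to black, move to (11,3). |black|=9
Step 8: on BLACK (11,3): turn L to E, flip to white, move to (11,4). |black|=8
Step 9: on BLACK (11,4): turn L to N, flip to white, move to (10,4). |black|=7
Step 10: on BLACK (10,4): turn L to W, flip to white, move to (10,3). |black|=6
Step 11: on BLACK (10,3): turn L to S, flip to white, move to (11,3). |black|=5
Step 12: on WHITE (11,3): turn R to W, flip to black, move to (11,2). |black|=6
Step 13: on BLACK (11,2): turn L to S, flip to white, move to (12,2). |black|=5
Step 14: on WHITE (12,2): turn R to W, flip to black, move to (12,1). |black|=6

Answer: WHITE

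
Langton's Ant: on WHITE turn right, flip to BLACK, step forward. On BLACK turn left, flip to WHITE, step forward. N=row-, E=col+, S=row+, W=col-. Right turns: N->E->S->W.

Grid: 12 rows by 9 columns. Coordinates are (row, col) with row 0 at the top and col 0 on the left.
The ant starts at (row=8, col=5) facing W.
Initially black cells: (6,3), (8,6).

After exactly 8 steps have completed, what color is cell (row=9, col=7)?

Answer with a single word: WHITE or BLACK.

Answer: BLACK

Derivation:
Step 1: on WHITE (8,5): turn R to N, flip to black, move to (7,5). |black|=3
Step 2: on WHITE (7,5): turn R to E, flip to black, move to (7,6). |black|=4
Step 3: on WHITE (7,6): turn R to S, flip to black, move to (8,6). |black|=5
Step 4: on BLACK (8,6): turn L to E, flip to white, move to (8,7). |black|=4
Step 5: on WHITE (8,7): turn R to S, flip to black, move to (9,7). |black|=5
Step 6: on WHITE (9,7): turn R to W, flip to black, move to (9,6). |black|=6
Step 7: on WHITE (9,6): turn R to N, flip to black, move to (8,6). |black|=7
Step 8: on WHITE (8,6): turn R to E, flip to black, move to (8,7). |black|=8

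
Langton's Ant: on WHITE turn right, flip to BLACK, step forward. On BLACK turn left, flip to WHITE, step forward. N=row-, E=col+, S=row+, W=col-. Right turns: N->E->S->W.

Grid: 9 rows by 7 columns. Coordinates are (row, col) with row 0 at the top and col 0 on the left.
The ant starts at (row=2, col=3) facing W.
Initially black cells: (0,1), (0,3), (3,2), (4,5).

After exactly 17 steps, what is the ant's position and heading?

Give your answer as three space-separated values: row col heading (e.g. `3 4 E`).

Answer: 3 3 N

Derivation:
Step 1: on WHITE (2,3): turn R to N, flip to black, move to (1,3). |black|=5
Step 2: on WHITE (1,3): turn R to E, flip to black, move to (1,4). |black|=6
Step 3: on WHITE (1,4): turn R to S, flip to black, move to (2,4). |black|=7
Step 4: on WHITE (2,4): turn R to W, flip to black, move to (2,3). |black|=8
Step 5: on BLACK (2,3): turn L to S, flip to white, move to (3,3). |black|=7
Step 6: on WHITE (3,3): turn R to W, flip to black, move to (3,2). |black|=8
Step 7: on BLACK (3,2): turn L to S, flip to white, move to (4,2). |black|=7
Step 8: on WHITE (4,2): turn R to W, flip to black, move to (4,1). |black|=8
Step 9: on WHITE (4,1): turn R to N, flip to black, move to (3,1). |black|=9
Step 10: on WHITE (3,1): turn R to E, flip to black, move to (3,2). |black|=10
Step 11: on WHITE (3,2): turn R to S, flip to black, move to (4,2). |black|=11
Step 12: on BLACK (4,2): turn L to E, flip to white, move to (4,3). |black|=10
Step 13: on WHITE (4,3): turn R to S, flip to black, move to (5,3). |black|=11
Step 14: on WHITE (5,3): turn R to W, flip to black, move to (5,2). |black|=12
Step 15: on WHITE (5,2): turn R to N, flip to black, move to (4,2). |black|=13
Step 16: on WHITE (4,2): turn R to E, flip to black, move to (4,3). |black|=14
Step 17: on BLACK (4,3): turn L to N, flip to white, move to (3,3). |black|=13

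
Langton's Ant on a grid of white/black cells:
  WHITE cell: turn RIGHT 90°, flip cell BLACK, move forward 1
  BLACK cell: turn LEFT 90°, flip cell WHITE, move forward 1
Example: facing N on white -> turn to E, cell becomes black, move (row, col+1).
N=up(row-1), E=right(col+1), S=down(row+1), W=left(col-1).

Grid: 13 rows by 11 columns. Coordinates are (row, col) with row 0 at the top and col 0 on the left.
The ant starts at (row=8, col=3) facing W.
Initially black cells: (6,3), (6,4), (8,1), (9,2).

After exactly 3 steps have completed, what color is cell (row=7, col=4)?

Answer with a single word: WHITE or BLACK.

Answer: BLACK

Derivation:
Step 1: on WHITE (8,3): turn R to N, flip to black, move to (7,3). |black|=5
Step 2: on WHITE (7,3): turn R to E, flip to black, move to (7,4). |black|=6
Step 3: on WHITE (7,4): turn R to S, flip to black, move to (8,4). |black|=7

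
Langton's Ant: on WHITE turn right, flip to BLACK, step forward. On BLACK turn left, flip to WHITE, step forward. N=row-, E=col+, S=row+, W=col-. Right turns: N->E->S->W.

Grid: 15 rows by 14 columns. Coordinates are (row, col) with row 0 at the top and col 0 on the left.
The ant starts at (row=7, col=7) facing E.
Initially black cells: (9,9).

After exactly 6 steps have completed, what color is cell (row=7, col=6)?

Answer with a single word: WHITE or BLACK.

Step 1: on WHITE (7,7): turn R to S, flip to black, move to (8,7). |black|=2
Step 2: on WHITE (8,7): turn R to W, flip to black, move to (8,6). |black|=3
Step 3: on WHITE (8,6): turn R to N, flip to black, move to (7,6). |black|=4
Step 4: on WHITE (7,6): turn R to E, flip to black, move to (7,7). |black|=5
Step 5: on BLACK (7,7): turn L to N, flip to white, move to (6,7). |black|=4
Step 6: on WHITE (6,7): turn R to E, flip to black, move to (6,8). |black|=5

Answer: BLACK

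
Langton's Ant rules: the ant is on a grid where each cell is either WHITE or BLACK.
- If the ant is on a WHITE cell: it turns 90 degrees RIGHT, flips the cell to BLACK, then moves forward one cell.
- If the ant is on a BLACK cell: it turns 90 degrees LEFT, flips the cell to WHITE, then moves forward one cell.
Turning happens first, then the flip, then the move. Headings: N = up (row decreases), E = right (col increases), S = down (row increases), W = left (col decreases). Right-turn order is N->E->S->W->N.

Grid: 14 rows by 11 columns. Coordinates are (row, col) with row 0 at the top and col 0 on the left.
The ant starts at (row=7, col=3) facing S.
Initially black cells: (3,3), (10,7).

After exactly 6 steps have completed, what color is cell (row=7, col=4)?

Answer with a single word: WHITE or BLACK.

Answer: BLACK

Derivation:
Step 1: on WHITE (7,3): turn R to W, flip to black, move to (7,2). |black|=3
Step 2: on WHITE (7,2): turn R to N, flip to black, move to (6,2). |black|=4
Step 3: on WHITE (6,2): turn R to E, flip to black, move to (6,3). |black|=5
Step 4: on WHITE (6,3): turn R to S, flip to black, move to (7,3). |black|=6
Step 5: on BLACK (7,3): turn L to E, flip to white, move to (7,4). |black|=5
Step 6: on WHITE (7,4): turn R to S, flip to black, move to (8,4). |black|=6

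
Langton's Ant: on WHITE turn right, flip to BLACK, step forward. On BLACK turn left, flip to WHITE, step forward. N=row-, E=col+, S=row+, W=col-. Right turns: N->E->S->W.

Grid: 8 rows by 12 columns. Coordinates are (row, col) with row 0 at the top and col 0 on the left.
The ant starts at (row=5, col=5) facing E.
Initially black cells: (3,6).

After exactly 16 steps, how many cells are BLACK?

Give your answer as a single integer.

Step 1: on WHITE (5,5): turn R to S, flip to black, move to (6,5). |black|=2
Step 2: on WHITE (6,5): turn R to W, flip to black, move to (6,4). |black|=3
Step 3: on WHITE (6,4): turn R to N, flip to black, move to (5,4). |black|=4
Step 4: on WHITE (5,4): turn R to E, flip to black, move to (5,5). |black|=5
Step 5: on BLACK (5,5): turn L to N, flip to white, move to (4,5). |black|=4
Step 6: on WHITE (4,5): turn R to E, flip to black, move to (4,6). |black|=5
Step 7: on WHITE (4,6): turn R to S, flip to black, move to (5,6). |black|=6
Step 8: on WHITE (5,6): turn R to W, flip to black, move to (5,5). |black|=7
Step 9: on WHITE (5,5): turn R to N, flip to black, move to (4,5). |black|=8
Step 10: on BLACK (4,5): turn L to W, flip to white, move to (4,4). |black|=7
Step 11: on WHITE (4,4): turn R to N, flip to black, move to (3,4). |black|=8
Step 12: on WHITE (3,4): turn R to E, flip to black, move to (3,5). |black|=9
Step 13: on WHITE (3,5): turn R to S, flip to black, move to (4,5). |black|=10
Step 14: on WHITE (4,5): turn R to W, flip to black, move to (4,4). |black|=11
Step 15: on BLACK (4,4): turn L to S, flip to white, move to (5,4). |black|=10
Step 16: on BLACK (5,4): turn L to E, flip to white, move to (5,5). |black|=9

Answer: 9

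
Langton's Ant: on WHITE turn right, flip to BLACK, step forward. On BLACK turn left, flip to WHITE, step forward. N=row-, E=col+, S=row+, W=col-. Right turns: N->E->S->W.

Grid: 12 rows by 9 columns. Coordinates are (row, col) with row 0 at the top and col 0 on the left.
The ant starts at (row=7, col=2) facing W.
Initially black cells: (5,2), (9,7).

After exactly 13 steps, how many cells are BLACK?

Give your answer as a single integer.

Answer: 11

Derivation:
Step 1: on WHITE (7,2): turn R to N, flip to black, move to (6,2). |black|=3
Step 2: on WHITE (6,2): turn R to E, flip to black, move to (6,3). |black|=4
Step 3: on WHITE (6,3): turn R to S, flip to black, move to (7,3). |black|=5
Step 4: on WHITE (7,3): turn R to W, flip to black, move to (7,2). |black|=6
Step 5: on BLACK (7,2): turn L to S, flip to white, move to (8,2). |black|=5
Step 6: on WHITE (8,2): turn R to W, flip to black, move to (8,1). |black|=6
Step 7: on WHITE (8,1): turn R to N, flip to black, move to (7,1). |black|=7
Step 8: on WHITE (7,1): turn R to E, flip to black, move to (7,2). |black|=8
Step 9: on WHITE (7,2): turn R to S, flip to black, move to (8,2). |black|=9
Step 10: on BLACK (8,2): turn L to E, flip to white, move to (8,3). |black|=8
Step 11: on WHITE (8,3): turn R to S, flip to black, move to (9,3). |black|=9
Step 12: on WHITE (9,3): turn R to W, flip to black, move to (9,2). |black|=10
Step 13: on WHITE (9,2): turn R to N, flip to black, move to (8,2). |black|=11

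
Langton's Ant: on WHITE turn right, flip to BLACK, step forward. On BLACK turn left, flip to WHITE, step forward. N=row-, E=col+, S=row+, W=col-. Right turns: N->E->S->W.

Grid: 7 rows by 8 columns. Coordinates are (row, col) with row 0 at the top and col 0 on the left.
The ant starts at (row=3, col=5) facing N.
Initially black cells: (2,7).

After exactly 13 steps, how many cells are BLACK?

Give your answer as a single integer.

Step 1: on WHITE (3,5): turn R to E, flip to black, move to (3,6). |black|=2
Step 2: on WHITE (3,6): turn R to S, flip to black, move to (4,6). |black|=3
Step 3: on WHITE (4,6): turn R to W, flip to black, move to (4,5). |black|=4
Step 4: on WHITE (4,5): turn R to N, flip to black, move to (3,5). |black|=5
Step 5: on BLACK (3,5): turn L to W, flip to white, move to (3,4). |black|=4
Step 6: on WHITE (3,4): turn R to N, flip to black, move to (2,4). |black|=5
Step 7: on WHITE (2,4): turn R to E, flip to black, move to (2,5). |black|=6
Step 8: on WHITE (2,5): turn R to S, flip to black, move to (3,5). |black|=7
Step 9: on WHITE (3,5): turn R to W, flip to black, move to (3,4). |black|=8
Step 10: on BLACK (3,4): turn L to S, flip to white, move to (4,4). |black|=7
Step 11: on WHITE (4,4): turn R to W, flip to black, move to (4,3). |black|=8
Step 12: on WHITE (4,3): turn R to N, flip to black, move to (3,3). |black|=9
Step 13: on WHITE (3,3): turn R to E, flip to black, move to (3,4). |black|=10

Answer: 10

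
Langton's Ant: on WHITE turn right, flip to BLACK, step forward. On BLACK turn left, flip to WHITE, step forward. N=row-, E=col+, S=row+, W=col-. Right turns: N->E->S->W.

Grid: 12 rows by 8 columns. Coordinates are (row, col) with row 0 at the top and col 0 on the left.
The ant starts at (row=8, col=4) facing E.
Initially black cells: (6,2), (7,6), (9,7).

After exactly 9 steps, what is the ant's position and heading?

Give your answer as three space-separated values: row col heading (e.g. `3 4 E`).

Step 1: on WHITE (8,4): turn R to S, flip to black, move to (9,4). |black|=4
Step 2: on WHITE (9,4): turn R to W, flip to black, move to (9,3). |black|=5
Step 3: on WHITE (9,3): turn R to N, flip to black, move to (8,3). |black|=6
Step 4: on WHITE (8,3): turn R to E, flip to black, move to (8,4). |black|=7
Step 5: on BLACK (8,4): turn L to N, flip to white, move to (7,4). |black|=6
Step 6: on WHITE (7,4): turn R to E, flip to black, move to (7,5). |black|=7
Step 7: on WHITE (7,5): turn R to S, flip to black, move to (8,5). |black|=8
Step 8: on WHITE (8,5): turn R to W, flip to black, move to (8,4). |black|=9
Step 9: on WHITE (8,4): turn R to N, flip to black, move to (7,4). |black|=10

Answer: 7 4 N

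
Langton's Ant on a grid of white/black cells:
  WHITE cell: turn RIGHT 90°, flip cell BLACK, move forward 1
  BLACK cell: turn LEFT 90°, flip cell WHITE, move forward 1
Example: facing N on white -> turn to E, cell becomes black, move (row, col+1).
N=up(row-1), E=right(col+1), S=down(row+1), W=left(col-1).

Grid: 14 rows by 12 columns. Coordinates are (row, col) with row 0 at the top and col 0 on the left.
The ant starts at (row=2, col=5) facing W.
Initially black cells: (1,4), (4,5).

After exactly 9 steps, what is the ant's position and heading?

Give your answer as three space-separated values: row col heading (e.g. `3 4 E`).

Answer: 3 5 S

Derivation:
Step 1: on WHITE (2,5): turn R to N, flip to black, move to (1,5). |black|=3
Step 2: on WHITE (1,5): turn R to E, flip to black, move to (1,6). |black|=4
Step 3: on WHITE (1,6): turn R to S, flip to black, move to (2,6). |black|=5
Step 4: on WHITE (2,6): turn R to W, flip to black, move to (2,5). |black|=6
Step 5: on BLACK (2,5): turn L to S, flip to white, move to (3,5). |black|=5
Step 6: on WHITE (3,5): turn R to W, flip to black, move to (3,4). |black|=6
Step 7: on WHITE (3,4): turn R to N, flip to black, move to (2,4). |black|=7
Step 8: on WHITE (2,4): turn R to E, flip to black, move to (2,5). |black|=8
Step 9: on WHITE (2,5): turn R to S, flip to black, move to (3,5). |black|=9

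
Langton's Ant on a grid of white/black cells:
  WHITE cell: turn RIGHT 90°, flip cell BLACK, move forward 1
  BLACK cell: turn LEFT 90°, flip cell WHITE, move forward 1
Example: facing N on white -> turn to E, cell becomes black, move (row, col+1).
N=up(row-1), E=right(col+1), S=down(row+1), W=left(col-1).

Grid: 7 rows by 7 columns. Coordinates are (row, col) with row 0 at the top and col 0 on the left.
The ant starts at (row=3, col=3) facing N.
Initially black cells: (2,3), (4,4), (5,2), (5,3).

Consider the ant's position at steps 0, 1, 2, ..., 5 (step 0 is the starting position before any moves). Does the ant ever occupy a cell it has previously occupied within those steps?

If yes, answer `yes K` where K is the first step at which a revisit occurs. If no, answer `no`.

Answer: no

Derivation:
Step 1: on WHITE (3,3): turn R to E, flip to black, move to (3,4). |black|=5 — new cell
Step 2: on WHITE (3,4): turn R to S, flip to black, move to (4,4). |black|=6 — new cell
Step 3: on BLACK (4,4): turn L to E, flip to white, move to (4,5). |black|=5 — new cell
Step 4: on WHITE (4,5): turn R to S, flip to black, move to (5,5). |black|=6 — new cell
Step 5: on WHITE (5,5): turn R to W, flip to black, move to (5,4). |black|=7 — new cell
No revisit within 5 steps.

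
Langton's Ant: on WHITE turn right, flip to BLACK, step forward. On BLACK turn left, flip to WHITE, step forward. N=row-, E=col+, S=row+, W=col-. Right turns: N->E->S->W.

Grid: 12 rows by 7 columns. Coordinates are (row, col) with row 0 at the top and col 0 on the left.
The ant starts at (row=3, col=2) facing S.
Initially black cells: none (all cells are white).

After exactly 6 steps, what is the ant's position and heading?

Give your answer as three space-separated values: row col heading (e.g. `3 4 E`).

Step 1: on WHITE (3,2): turn R to W, flip to black, move to (3,1). |black|=1
Step 2: on WHITE (3,1): turn R to N, flip to black, move to (2,1). |black|=2
Step 3: on WHITE (2,1): turn R to E, flip to black, move to (2,2). |black|=3
Step 4: on WHITE (2,2): turn R to S, flip to black, move to (3,2). |black|=4
Step 5: on BLACK (3,2): turn L to E, flip to white, move to (3,3). |black|=3
Step 6: on WHITE (3,3): turn R to S, flip to black, move to (4,3). |black|=4

Answer: 4 3 S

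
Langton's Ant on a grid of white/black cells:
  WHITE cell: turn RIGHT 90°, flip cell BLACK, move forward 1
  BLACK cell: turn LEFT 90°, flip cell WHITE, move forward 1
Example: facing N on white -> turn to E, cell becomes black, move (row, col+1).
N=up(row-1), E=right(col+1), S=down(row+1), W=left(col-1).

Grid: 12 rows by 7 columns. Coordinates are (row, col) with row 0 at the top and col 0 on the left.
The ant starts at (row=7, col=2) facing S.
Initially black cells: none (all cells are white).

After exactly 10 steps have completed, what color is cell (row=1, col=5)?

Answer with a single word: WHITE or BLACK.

Step 1: on WHITE (7,2): turn R to W, flip to black, move to (7,1). |black|=1
Step 2: on WHITE (7,1): turn R to N, flip to black, move to (6,1). |black|=2
Step 3: on WHITE (6,1): turn R to E, flip to black, move to (6,2). |black|=3
Step 4: on WHITE (6,2): turn R to S, flip to black, move to (7,2). |black|=4
Step 5: on BLACK (7,2): turn L to E, flip to white, move to (7,3). |black|=3
Step 6: on WHITE (7,3): turn R to S, flip to black, move to (8,3). |black|=4
Step 7: on WHITE (8,3): turn R to W, flip to black, move to (8,2). |black|=5
Step 8: on WHITE (8,2): turn R to N, flip to black, move to (7,2). |black|=6
Step 9: on WHITE (7,2): turn R to E, flip to black, move to (7,3). |black|=7
Step 10: on BLACK (7,3): turn L to N, flip to white, move to (6,3). |black|=6

Answer: WHITE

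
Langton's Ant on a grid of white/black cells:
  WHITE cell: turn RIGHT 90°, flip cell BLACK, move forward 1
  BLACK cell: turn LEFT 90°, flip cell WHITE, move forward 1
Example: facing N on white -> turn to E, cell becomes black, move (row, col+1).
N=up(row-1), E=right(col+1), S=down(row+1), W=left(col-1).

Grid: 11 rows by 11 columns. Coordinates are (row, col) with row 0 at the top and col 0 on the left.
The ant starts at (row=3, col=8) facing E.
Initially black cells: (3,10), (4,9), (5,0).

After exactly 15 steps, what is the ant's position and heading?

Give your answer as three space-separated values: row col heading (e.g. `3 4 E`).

Answer: 3 7 S

Derivation:
Step 1: on WHITE (3,8): turn R to S, flip to black, move to (4,8). |black|=4
Step 2: on WHITE (4,8): turn R to W, flip to black, move to (4,7). |black|=5
Step 3: on WHITE (4,7): turn R to N, flip to black, move to (3,7). |black|=6
Step 4: on WHITE (3,7): turn R to E, flip to black, move to (3,8). |black|=7
Step 5: on BLACK (3,8): turn L to N, flip to white, move to (2,8). |black|=6
Step 6: on WHITE (2,8): turn R to E, flip to black, move to (2,9). |black|=7
Step 7: on WHITE (2,9): turn R to S, flip to black, move to (3,9). |black|=8
Step 8: on WHITE (3,9): turn R to W, flip to black, move to (3,8). |black|=9
Step 9: on WHITE (3,8): turn R to N, flip to black, move to (2,8). |black|=10
Step 10: on BLACK (2,8): turn L to W, flip to white, move to (2,7). |black|=9
Step 11: on WHITE (2,7): turn R to N, flip to black, move to (1,7). |black|=10
Step 12: on WHITE (1,7): turn R to E, flip to black, move to (1,8). |black|=11
Step 13: on WHITE (1,8): turn R to S, flip to black, move to (2,8). |black|=12
Step 14: on WHITE (2,8): turn R to W, flip to black, move to (2,7). |black|=13
Step 15: on BLACK (2,7): turn L to S, flip to white, move to (3,7). |black|=12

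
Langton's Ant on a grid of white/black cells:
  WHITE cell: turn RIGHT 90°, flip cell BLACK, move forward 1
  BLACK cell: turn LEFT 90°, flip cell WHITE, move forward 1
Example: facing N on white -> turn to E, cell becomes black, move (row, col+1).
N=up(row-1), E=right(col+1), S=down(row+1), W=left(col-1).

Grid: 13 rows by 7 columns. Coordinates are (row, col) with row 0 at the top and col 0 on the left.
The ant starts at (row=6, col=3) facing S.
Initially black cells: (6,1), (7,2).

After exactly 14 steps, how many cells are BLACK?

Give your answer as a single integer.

Step 1: on WHITE (6,3): turn R to W, flip to black, move to (6,2). |black|=3
Step 2: on WHITE (6,2): turn R to N, flip to black, move to (5,2). |black|=4
Step 3: on WHITE (5,2): turn R to E, flip to black, move to (5,3). |black|=5
Step 4: on WHITE (5,3): turn R to S, flip to black, move to (6,3). |black|=6
Step 5: on BLACK (6,3): turn L to E, flip to white, move to (6,4). |black|=5
Step 6: on WHITE (6,4): turn R to S, flip to black, move to (7,4). |black|=6
Step 7: on WHITE (7,4): turn R to W, flip to black, move to (7,3). |black|=7
Step 8: on WHITE (7,3): turn R to N, flip to black, move to (6,3). |black|=8
Step 9: on WHITE (6,3): turn R to E, flip to black, move to (6,4). |black|=9
Step 10: on BLACK (6,4): turn L to N, flip to white, move to (5,4). |black|=8
Step 11: on WHITE (5,4): turn R to E, flip to black, move to (5,5). |black|=9
Step 12: on WHITE (5,5): turn R to S, flip to black, move to (6,5). |black|=10
Step 13: on WHITE (6,5): turn R to W, flip to black, move to (6,4). |black|=11
Step 14: on WHITE (6,4): turn R to N, flip to black, move to (5,4). |black|=12

Answer: 12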